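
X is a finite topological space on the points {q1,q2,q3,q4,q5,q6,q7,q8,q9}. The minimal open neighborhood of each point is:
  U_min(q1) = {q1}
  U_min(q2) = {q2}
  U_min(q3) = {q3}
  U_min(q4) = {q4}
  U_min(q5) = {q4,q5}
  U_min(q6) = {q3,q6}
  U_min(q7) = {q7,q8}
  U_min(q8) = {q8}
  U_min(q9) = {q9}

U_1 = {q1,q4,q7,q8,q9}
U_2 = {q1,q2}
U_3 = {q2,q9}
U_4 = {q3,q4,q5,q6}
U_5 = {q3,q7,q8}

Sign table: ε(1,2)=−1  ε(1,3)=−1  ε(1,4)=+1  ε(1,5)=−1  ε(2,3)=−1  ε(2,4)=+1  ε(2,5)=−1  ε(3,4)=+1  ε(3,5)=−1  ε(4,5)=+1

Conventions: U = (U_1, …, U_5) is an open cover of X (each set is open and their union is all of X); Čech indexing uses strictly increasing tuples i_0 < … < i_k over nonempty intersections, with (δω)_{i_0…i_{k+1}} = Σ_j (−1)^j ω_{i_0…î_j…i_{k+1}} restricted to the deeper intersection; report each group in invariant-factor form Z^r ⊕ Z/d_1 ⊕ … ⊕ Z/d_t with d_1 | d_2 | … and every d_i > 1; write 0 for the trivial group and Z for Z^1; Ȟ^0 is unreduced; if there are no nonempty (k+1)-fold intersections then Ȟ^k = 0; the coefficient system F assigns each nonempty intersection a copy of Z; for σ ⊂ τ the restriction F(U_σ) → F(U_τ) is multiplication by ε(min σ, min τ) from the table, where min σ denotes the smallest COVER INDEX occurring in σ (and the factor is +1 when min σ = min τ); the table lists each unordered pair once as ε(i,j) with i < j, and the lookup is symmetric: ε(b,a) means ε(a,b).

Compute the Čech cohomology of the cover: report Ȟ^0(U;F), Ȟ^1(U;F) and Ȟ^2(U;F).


cover nerve:
  U12={q1} U13={q9} U14={q4} U15={q7,q8} U23={q2} U45={q3}
C dims 5,6; δ0: rk 5, SNF 1^4·2
Ȟ^0: (5−5)−0=0 ⇒ 0
Ȟ^1: (6−0)−5=1 plus torsion [2] ⇒ Z ⊕ Z/2
Ȟ^2: (0−0)−0=0 ⇒ 0

Ȟ^0(U;F) ≅ 0,  Ȟ^1(U;F) ≅ Z ⊕ Z/2,  Ȟ^2(U;F) ≅ 0


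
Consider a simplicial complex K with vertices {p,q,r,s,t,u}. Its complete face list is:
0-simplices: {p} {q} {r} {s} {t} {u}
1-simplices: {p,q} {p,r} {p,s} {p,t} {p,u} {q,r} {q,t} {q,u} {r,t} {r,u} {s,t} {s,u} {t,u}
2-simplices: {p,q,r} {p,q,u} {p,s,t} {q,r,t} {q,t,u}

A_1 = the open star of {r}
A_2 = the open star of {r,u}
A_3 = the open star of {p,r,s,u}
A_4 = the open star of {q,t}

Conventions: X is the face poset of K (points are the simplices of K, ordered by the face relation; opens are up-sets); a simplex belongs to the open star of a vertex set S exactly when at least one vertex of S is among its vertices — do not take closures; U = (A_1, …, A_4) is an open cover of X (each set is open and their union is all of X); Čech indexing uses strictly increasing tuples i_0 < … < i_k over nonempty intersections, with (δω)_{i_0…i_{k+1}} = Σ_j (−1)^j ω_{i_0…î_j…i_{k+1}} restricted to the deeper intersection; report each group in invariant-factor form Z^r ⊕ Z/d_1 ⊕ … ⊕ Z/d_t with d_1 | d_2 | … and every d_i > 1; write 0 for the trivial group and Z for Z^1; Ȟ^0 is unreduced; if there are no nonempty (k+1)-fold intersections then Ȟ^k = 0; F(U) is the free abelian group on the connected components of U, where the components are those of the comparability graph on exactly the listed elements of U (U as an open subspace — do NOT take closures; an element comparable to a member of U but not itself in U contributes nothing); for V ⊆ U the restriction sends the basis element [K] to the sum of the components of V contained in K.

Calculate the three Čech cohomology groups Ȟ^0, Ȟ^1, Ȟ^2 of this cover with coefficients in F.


nonempty overlaps:
  A1={{r},{p,r},{q,r},{r,t},{r,u},{p,q,r},{q,r,t}} A2={{r},{u},{p,r},{p,u},{q,r},{q,u},{r,t},{r,u},{s,u},{t,u},{p,q,r},{p,q,u},{q,r,t},{q,t,u}} A3={{p},{r},{s},{u},{p,q},{p,r},{p,s},{p,t},{p,u},{q,r},{q,u},{r,t},{r,u},{s,t},{s,u},{t,u},{p,q,r},{p,q,u},{p,s,t},{q,r,t},{q,t,u}} A4={{q},{t},{p,q},{p,t},{q,r},{q,t},{q,u},{r,t},{s,t},{t,u},{p,q,r},{p,q,u},{p,s,t},{q,r,t},{q,t,u}}
  A12={{r},{p,r},{q,r},{r,t},{r,u},{p,q,r},{q,r,t}} A13={{r},{p,r},{q,r},{r,t},{r,u},{p,q,r},{q,r,t}} A14={{q,r},{r,t},{p,q,r},{q,r,t}} A23={{r},{u},{p,r},{p,u},{q,r},{q,u},{r,t},{r,u},{s,u},{t,u},{p,q,r},{p,q,u},{q,r,t},{q,t,u}} A24={{q,r},{q,u},{r,t},{t,u},{p,q,r},{p,q,u},{q,r,t},{q,t,u}} A34={{p,q},{p,t},{q,r},{q,u},{r,t},{s,t},{t,u},{p,q,r},{p,q,u},{p,s,t},{q,r,t},{q,t,u}}
  A123={{r},{p,r},{q,r},{r,t},{r,u},{p,q,r},{q,r,t}} A124={{q,r},{r,t},{p,q,r},{q,r,t}} A134={{q,r},{r,t},{p,q,r},{q,r,t}} A234={{q,r},{q,u},{r,t},{t,u},{p,q,r},{p,q,u},{q,r,t},{q,t,u}}
  A1234={{q,r},{r,t},{p,q,r},{q,r,t}}
components per intersection:
  A1: {{r},{p,r},{q,r},{r,t},{r,u},{p,q,r},{q,r,t}}
  A2: {{r},{u},{p,r},{p,u},{q,r},{q,u},{r,t},{r,u},{s,u},{t,u},{p,q,r},{p,q,u},{q,r,t},{q,t,u}}
  A3: {{p},{r},{s},{u},{p,q},{p,r},{p,s},{p,t},{p,u},{q,r},{q,u},{r,t},{r,u},{s,t},{s,u},{t,u},{p,q,r},{p,q,u},{p,s,t},{q,r,t},{q,t,u}}
  A4: {{q},{t},{p,q},{p,t},{q,r},{q,t},{q,u},{r,t},{s,t},{t,u},{p,q,r},{p,q,u},{p,s,t},{q,r,t},{q,t,u}}
  A12: {{r},{p,r},{q,r},{r,t},{r,u},{p,q,r},{q,r,t}}
  A13: {{r},{p,r},{q,r},{r,t},{r,u},{p,q,r},{q,r,t}}
  A14: {{q,r},{r,t},{p,q,r},{q,r,t}}
  A23: {{r},{u},{p,r},{p,u},{q,r},{q,u},{r,t},{r,u},{s,u},{t,u},{p,q,r},{p,q,u},{q,r,t},{q,t,u}}
  A24: {{q,r},{r,t},{p,q,r},{q,r,t}} {{q,u},{t,u},{p,q,u},{q,t,u}}
  A34: {{p,q},{q,r},{q,u},{r,t},{t,u},{p,q,r},{p,q,u},{q,r,t},{q,t,u}} {{p,t},{s,t},{p,s,t}}
  A123: {{r},{p,r},{q,r},{r,t},{r,u},{p,q,r},{q,r,t}}
  A124: {{q,r},{r,t},{p,q,r},{q,r,t}}
  A134: {{q,r},{r,t},{p,q,r},{q,r,t}}
  A234: {{q,r},{r,t},{p,q,r},{q,r,t}} {{q,u},{t,u},{p,q,u},{q,t,u}}
  A1234: {{q,r},{r,t},{p,q,r},{q,r,t}}
C dims 4,8,5,1; δ0: rk 3, SNF 1^3; δ1: rk 4, SNF 1^4; δ2: rk 1, SNF 1^1
degree 0: 4−3−0 = 1 → Ȟ^0 ≅ Z
degree 1: 8−4−3 = 1 → Ȟ^1 ≅ Z
degree 2: 5−1−4 = 0 → Ȟ^2 ≅ 0

Ȟ^0 ≅ Z, Ȟ^1 ≅ Z and Ȟ^2 ≅ 0


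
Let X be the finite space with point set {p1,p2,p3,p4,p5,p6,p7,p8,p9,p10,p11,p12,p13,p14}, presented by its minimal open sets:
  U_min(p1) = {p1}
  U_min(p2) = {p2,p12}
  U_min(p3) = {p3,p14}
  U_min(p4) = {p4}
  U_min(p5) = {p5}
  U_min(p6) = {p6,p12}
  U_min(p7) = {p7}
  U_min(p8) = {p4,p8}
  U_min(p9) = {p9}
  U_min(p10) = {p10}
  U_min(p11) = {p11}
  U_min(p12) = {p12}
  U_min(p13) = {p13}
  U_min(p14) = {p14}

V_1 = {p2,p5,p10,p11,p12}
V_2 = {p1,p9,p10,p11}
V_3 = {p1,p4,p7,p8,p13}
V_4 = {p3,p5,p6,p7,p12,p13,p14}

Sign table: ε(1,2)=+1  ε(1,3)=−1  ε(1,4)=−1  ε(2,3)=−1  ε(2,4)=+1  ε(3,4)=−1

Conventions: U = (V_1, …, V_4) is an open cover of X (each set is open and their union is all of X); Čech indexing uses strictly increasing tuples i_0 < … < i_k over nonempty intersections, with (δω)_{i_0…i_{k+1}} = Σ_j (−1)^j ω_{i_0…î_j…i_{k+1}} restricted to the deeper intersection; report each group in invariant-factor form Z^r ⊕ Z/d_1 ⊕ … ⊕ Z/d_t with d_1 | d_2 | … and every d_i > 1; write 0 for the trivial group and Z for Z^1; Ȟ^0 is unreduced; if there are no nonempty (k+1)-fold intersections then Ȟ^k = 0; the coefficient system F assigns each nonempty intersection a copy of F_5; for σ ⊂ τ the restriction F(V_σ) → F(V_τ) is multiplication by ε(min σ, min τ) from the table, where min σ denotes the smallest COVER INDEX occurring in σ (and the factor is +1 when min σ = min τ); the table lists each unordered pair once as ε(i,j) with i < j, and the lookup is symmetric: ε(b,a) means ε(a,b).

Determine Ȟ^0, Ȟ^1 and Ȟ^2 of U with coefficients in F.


nonempty intersections:
  V12={p10,p11} V14={p5,p12} V23={p1} V34={p7,p13}
C dims 4,4; δ0: rk_F5 4
Ȟ^0: (4−4)−0=0 ⇒ 0
Ȟ^1: (4−0)−4=0 ⇒ 0
Ȟ^2: (0−0)−0=0 ⇒ 0

Ȟ^0(U;F) ≅ 0, Ȟ^1(U;F) ≅ 0 and Ȟ^2(U;F) ≅ 0


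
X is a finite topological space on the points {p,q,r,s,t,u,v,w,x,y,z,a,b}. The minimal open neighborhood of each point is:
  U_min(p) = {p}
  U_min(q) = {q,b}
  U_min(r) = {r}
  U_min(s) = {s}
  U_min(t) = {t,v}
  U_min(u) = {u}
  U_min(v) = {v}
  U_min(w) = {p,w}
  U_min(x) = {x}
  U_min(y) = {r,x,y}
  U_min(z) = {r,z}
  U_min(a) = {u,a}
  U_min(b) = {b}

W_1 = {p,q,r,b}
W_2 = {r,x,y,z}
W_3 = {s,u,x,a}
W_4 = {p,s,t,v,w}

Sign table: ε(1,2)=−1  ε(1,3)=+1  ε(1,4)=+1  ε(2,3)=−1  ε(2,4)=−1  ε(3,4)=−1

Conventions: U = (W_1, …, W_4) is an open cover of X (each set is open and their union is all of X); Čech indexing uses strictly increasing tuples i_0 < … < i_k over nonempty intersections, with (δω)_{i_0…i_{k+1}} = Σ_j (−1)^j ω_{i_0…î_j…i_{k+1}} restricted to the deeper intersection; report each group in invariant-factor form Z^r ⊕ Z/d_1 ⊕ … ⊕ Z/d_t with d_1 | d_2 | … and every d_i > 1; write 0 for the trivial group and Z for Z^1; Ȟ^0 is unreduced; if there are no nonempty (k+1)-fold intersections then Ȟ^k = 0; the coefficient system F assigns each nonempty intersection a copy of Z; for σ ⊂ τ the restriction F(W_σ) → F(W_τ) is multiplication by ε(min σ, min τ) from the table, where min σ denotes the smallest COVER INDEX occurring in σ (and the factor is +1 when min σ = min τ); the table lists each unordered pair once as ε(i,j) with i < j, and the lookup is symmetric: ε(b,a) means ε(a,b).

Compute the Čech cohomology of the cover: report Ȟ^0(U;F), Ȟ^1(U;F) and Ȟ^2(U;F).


nerve simplices:
  W12={r} W14={p} W23={x} W34={s}
C dims 4,4; δ0: rk 4, SNF 1^3·2
degree 0: 4−4−0 = 0 → Ȟ^0 ≅ 0
degree 1: 4−0−4 = 0 plus torsion [2] → Ȟ^1 ≅ Z/2
degree 2: 0−0−0 = 0 → Ȟ^2 ≅ 0

Ȟ^0(U;F) ≅ 0, Ȟ^1(U;F) ≅ Z/2, Ȟ^2(U;F) ≅ 0


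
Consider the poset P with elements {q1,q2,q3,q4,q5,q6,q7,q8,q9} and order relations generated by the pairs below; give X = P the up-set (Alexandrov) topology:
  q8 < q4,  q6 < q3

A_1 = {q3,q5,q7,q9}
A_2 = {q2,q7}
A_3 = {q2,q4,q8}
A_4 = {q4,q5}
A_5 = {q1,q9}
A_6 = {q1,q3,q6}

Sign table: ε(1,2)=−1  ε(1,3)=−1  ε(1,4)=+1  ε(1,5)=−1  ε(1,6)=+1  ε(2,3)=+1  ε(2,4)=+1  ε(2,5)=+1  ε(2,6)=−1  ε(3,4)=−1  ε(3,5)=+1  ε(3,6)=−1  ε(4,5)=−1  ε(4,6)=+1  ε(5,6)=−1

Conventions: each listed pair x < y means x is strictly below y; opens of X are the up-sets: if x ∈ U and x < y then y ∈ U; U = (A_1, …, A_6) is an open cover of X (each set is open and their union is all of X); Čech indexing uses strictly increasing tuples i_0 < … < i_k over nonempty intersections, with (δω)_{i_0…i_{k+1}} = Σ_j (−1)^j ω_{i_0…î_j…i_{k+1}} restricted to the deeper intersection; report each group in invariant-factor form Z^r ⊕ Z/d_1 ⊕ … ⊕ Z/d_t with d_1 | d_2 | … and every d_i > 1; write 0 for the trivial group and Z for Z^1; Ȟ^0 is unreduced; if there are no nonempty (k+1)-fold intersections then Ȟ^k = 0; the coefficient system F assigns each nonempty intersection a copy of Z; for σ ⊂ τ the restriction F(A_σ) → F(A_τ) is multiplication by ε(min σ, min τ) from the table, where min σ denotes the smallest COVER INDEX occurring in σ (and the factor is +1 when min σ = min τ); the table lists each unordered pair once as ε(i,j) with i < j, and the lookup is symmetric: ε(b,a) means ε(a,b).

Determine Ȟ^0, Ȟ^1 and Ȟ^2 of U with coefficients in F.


cover nerve:
  A12={q7} A14={q5} A15={q9} A16={q3} A23={q2} A34={q4} A56={q1}
C dims 6,7; δ0: rk 5, SNF 1^5
Ȟ^0: (6−5)−0=1 ⇒ Z
Ȟ^1: (7−0)−5=2 ⇒ Z^2
Ȟ^2: (0−0)−0=0 ⇒ 0

Ȟ^0 = Z; Ȟ^1 = Z^2; Ȟ^2 = 0


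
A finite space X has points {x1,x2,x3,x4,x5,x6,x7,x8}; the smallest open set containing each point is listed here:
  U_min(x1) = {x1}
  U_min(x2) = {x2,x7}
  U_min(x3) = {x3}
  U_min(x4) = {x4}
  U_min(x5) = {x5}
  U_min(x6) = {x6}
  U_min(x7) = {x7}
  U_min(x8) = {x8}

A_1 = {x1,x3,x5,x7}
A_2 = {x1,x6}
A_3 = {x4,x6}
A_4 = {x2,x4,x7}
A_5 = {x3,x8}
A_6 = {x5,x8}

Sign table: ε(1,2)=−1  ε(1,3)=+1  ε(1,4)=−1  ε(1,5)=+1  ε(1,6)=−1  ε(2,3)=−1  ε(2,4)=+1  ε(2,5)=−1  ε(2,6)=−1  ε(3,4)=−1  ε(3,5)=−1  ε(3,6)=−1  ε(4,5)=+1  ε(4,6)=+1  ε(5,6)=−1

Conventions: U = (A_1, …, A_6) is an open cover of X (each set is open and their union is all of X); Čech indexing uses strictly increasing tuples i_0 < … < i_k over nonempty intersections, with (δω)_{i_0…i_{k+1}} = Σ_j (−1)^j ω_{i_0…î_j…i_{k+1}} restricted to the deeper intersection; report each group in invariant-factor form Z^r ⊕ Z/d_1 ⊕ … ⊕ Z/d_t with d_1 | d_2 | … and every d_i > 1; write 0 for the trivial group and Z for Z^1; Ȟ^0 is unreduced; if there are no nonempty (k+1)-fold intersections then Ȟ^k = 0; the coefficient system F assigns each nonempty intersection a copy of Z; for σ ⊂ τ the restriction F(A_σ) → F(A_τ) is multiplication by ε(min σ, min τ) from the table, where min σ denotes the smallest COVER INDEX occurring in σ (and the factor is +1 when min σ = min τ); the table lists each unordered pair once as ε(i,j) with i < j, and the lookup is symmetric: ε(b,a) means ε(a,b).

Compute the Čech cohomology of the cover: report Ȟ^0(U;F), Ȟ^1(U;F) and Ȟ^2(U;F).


nonempty intersections:
  A12={x1} A14={x7} A15={x3} A16={x5} A23={x6} A34={x4} A56={x8}
C dims 6,7; δ0: rk 5, SNF 1^5
Ȟ^0: (6−5)−0=1 ⇒ Z
Ȟ^1: (7−0)−5=2 ⇒ Z^2
Ȟ^2: (0−0)−0=0 ⇒ 0

Ȟ^0(U;F) ≅ Z, Ȟ^1(U;F) ≅ Z^2 and Ȟ^2(U;F) ≅ 0


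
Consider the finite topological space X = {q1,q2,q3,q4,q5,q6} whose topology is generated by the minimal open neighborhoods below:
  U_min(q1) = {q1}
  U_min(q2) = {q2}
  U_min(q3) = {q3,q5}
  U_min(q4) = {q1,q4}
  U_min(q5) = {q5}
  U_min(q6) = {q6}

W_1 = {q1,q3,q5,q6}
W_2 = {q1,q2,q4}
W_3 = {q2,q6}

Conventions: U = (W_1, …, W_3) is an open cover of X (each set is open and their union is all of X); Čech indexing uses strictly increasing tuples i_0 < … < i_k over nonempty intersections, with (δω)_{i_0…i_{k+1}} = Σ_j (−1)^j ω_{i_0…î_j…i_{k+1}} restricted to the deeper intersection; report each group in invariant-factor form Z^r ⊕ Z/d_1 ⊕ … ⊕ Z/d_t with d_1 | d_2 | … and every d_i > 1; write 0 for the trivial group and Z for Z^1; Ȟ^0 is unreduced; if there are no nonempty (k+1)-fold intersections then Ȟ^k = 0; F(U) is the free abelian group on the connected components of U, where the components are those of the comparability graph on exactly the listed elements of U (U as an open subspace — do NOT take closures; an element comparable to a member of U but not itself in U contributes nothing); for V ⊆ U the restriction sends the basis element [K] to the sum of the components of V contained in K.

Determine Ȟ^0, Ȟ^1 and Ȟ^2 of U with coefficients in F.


Ȟ^0 = Z^4, Ȟ^1 = 0 and Ȟ^2 = 0

nonempty intersections:
  W12={q1} W13={q6} W23={q2}
components per intersection:
  W1: {q1} {q3,q5} {q6}
  W2: {q1,q4} {q2}
  W3: {q2} {q6}
  W12: {q1}
  W13: {q6}
  W23: {q2}
C dims 7,3; δ0: rk 3, SNF 1^3
Ȟ^0: (7−3)−0=4 ⇒ Z^4
Ȟ^1: (3−0)−3=0 ⇒ 0
Ȟ^2: (0−0)−0=0 ⇒ 0


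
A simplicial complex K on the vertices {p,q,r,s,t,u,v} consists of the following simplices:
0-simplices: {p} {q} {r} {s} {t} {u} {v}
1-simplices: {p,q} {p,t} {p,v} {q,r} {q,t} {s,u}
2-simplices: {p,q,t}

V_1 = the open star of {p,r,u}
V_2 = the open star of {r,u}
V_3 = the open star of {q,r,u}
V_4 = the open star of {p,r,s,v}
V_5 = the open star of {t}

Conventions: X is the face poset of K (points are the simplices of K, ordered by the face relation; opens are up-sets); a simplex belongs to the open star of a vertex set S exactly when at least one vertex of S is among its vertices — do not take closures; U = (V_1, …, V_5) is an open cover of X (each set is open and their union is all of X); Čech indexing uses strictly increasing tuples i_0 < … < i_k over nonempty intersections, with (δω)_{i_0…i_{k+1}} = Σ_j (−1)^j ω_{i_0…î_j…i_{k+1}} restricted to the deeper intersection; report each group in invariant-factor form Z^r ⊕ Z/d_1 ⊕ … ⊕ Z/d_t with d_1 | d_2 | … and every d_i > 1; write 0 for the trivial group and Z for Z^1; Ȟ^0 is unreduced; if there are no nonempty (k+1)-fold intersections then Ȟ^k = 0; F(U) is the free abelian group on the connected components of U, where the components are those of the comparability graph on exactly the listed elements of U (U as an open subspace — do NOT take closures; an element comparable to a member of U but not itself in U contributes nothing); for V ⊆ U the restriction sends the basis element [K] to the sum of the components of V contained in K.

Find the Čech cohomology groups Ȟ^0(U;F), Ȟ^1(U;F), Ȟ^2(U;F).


Ȟ^0 = Z^2, Ȟ^1 = 0 and Ȟ^2 = 0

nonempty intersections:
  V1={{p},{r},{u},{p,q},{p,t},{p,v},{q,r},{s,u},{p,q,t}} V2={{r},{u},{q,r},{s,u}} V3={{q},{r},{u},{p,q},{q,r},{q,t},{s,u},{p,q,t}} V4={{p},{r},{s},{v},{p,q},{p,t},{p,v},{q,r},{s,u},{p,q,t}} V5={{t},{p,t},{q,t},{p,q,t}}
  V12={{r},{u},{q,r},{s,u}} V13={{r},{u},{p,q},{q,r},{s,u},{p,q,t}} V14={{p},{r},{p,q},{p,t},{p,v},{q,r},{s,u},{p,q,t}} V15={{p,t},{p,q,t}} V23={{r},{u},{q,r},{s,u}} V24={{r},{q,r},{s,u}} V34={{r},{p,q},{q,r},{s,u},{p,q,t}} V35={{q,t},{p,q,t}} V45={{p,t},{p,q,t}}
  V123={{r},{u},{q,r},{s,u}} V124={{r},{q,r},{s,u}} V134={{r},{p,q},{q,r},{s,u},{p,q,t}} V135={{p,q,t}} V145={{p,t},{p,q,t}} V234={{r},{q,r},{s,u}} V345={{p,q,t}}
  V1234={{r},{q,r},{s,u}} V1345={{p,q,t}}
components per intersection:
  V1: {{p},{p,q},{p,t},{p,v},{p,q,t}} {{r},{q,r}} {{u},{s,u}}
  V2: {{r},{q,r}} {{u},{s,u}}
  V3: {{q},{r},{p,q},{q,r},{q,t},{p,q,t}} {{u},{s,u}}
  V4: {{p},{v},{p,q},{p,t},{p,v},{p,q,t}} {{r},{q,r}} {{s},{s,u}}
  V5: {{t},{p,t},{q,t},{p,q,t}}
  V12: {{r},{q,r}} {{u},{s,u}}
  V13: {{r},{q,r}} {{u},{s,u}} {{p,q},{p,q,t}}
  V14: {{p},{p,q},{p,t},{p,v},{p,q,t}} {{r},{q,r}} {{s,u}}
  V15: {{p,t},{p,q,t}}
  V23: {{r},{q,r}} {{u},{s,u}}
  V24: {{r},{q,r}} {{s,u}}
  V34: {{r},{q,r}} {{p,q},{p,q,t}} {{s,u}}
  V35: {{q,t},{p,q,t}}
  V45: {{p,t},{p,q,t}}
  V123: {{r},{q,r}} {{u},{s,u}}
  V124: {{r},{q,r}} {{s,u}}
  V134: {{r},{q,r}} {{p,q},{p,q,t}} {{s,u}}
  V135: {{p,q,t}}
  V145: {{p,t},{p,q,t}}
  V234: {{r},{q,r}} {{s,u}}
  V345: {{p,q,t}}
  V1234: {{r},{q,r}} {{s,u}}
  V1345: {{p,q,t}}
C dims 11,18,12,3; δ0: rk 9, SNF 1^9; δ1: rk 9, SNF 1^9; δ2: rk 3, SNF 1^3
Ȟ^0: (11−9)−0=2 ⇒ Z^2
Ȟ^1: (18−9)−9=0 ⇒ 0
Ȟ^2: (12−3)−9=0 ⇒ 0


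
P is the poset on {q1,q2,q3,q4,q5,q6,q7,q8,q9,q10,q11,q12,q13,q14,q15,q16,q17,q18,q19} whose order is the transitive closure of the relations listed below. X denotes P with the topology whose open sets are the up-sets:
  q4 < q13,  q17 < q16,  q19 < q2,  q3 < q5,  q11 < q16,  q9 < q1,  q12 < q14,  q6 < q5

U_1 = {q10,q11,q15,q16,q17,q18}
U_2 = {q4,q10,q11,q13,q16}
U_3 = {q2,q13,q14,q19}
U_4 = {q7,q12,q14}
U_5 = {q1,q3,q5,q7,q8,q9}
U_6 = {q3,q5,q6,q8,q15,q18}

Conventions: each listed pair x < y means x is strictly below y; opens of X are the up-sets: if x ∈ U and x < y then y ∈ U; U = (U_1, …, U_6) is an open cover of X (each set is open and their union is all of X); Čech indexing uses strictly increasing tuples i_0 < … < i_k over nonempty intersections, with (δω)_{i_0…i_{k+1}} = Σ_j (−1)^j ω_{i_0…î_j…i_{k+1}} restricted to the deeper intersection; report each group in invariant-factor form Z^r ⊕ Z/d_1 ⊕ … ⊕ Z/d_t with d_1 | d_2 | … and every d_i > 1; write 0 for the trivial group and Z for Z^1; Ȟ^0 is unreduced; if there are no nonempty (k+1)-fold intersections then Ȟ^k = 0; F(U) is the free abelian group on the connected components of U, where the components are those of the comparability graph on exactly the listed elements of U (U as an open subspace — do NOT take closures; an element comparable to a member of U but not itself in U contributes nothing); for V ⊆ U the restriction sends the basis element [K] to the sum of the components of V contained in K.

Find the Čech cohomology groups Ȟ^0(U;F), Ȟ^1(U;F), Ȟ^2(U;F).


nerve simplices:
  U12={q10,q11,q16} U16={q15,q18} U23={q13} U34={q14} U45={q7} U56={q3,q5,q8}
components per intersection:
  U1: {q10} {q11,q16,q17} {q15} {q18}
  U2: {q4,q13} {q10} {q11,q16}
  U3: {q2,q19} {q13} {q14}
  U4: {q7} {q12,q14}
  U5: {q1,q9} {q3,q5} {q7} {q8}
  U6: {q3,q5,q6} {q8} {q15} {q18}
  U12: {q10} {q11,q16}
  U16: {q15} {q18}
  U23: {q13}
  U34: {q14}
  U45: {q7}
  U56: {q3,q5} {q8}
C dims 20,9; δ0: rk 9, SNF 1^9
degree 0: 20−9−0 = 11 → Ȟ^0 ≅ Z^11
degree 1: 9−0−9 = 0 → Ȟ^1 ≅ 0
degree 2: 0−0−0 = 0 → Ȟ^2 ≅ 0

Ȟ^0 ≅ Z^11, Ȟ^1 ≅ 0 and Ȟ^2 ≅ 0


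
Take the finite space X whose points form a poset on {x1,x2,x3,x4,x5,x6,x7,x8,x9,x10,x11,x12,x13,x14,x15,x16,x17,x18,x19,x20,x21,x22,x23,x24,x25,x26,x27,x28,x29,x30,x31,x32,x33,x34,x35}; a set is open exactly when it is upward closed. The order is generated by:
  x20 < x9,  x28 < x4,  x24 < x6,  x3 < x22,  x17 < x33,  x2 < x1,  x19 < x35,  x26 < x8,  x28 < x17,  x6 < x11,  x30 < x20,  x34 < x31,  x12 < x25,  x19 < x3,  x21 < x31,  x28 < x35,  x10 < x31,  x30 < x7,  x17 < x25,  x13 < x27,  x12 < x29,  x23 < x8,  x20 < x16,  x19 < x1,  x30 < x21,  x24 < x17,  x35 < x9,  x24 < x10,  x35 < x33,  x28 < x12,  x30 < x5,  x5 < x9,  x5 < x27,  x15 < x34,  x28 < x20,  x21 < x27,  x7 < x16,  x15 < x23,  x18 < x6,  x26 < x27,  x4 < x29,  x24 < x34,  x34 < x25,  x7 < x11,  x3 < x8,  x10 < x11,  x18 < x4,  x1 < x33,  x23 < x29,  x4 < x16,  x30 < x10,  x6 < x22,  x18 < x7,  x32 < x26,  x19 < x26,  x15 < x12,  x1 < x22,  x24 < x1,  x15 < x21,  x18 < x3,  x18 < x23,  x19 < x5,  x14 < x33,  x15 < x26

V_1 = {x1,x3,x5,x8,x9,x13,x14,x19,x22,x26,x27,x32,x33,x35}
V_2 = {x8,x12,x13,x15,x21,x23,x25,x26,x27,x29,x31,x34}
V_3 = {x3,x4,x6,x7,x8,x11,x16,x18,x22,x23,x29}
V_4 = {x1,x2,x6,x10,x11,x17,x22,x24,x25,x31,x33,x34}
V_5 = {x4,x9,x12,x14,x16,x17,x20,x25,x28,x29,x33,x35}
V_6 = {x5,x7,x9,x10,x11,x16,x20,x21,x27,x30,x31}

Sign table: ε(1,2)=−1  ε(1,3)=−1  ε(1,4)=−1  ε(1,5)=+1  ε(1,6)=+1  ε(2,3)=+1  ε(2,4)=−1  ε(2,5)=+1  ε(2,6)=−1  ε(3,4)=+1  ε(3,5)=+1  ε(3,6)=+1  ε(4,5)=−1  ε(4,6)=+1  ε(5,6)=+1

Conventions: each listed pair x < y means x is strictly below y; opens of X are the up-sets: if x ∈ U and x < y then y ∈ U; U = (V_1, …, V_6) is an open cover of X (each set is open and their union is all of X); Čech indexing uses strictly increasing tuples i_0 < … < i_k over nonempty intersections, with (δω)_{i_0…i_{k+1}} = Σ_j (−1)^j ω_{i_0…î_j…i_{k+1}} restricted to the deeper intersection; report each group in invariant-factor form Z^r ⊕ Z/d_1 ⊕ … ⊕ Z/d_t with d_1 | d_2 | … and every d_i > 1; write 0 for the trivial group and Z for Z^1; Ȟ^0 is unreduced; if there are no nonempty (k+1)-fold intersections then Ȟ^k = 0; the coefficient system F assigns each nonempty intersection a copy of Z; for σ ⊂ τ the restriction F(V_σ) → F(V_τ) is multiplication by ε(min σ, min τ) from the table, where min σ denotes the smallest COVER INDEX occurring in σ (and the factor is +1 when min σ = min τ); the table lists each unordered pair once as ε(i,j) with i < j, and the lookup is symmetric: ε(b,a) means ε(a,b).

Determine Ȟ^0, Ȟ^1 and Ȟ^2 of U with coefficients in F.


Ȟ^0(U;F) ≅ 0, Ȟ^1(U;F) ≅ Z/2, Ȟ^2(U;F) ≅ Z

nonempty intersections:
  V12={x8,x13,x26,x27} V13={x3,x8,x22} V14={x1,x22,x33} V15={x9,x14,x33,x35} V16={x5,x9,x27} V23={x8,x23,x29} V24={x25,x31,x34} V25={x12,x25,x29} V26={x21,x27,x31} V34={x6,x11,x22} V35={x4,x16,x29} V36={x7,x11,x16} V45={x17,x25,x33} V46={x10,x11,x31} V56={x9,x16,x20}
  V123={x8} V126={x27} V134={x22} V145={x33} V156={x9} V235={x29} V245={x25} V246={x31} V346={x11} V356={x16}
C dims 6,15,10; δ0: rk 6, SNF 1^5·2; δ1: rk 9, SNF 1^9
Ȟ^0: (6−6)−0=0 ⇒ 0
Ȟ^1: (15−9)−6=0 plus torsion [2] ⇒ Z/2
Ȟ^2: (10−0)−9=1 ⇒ Z


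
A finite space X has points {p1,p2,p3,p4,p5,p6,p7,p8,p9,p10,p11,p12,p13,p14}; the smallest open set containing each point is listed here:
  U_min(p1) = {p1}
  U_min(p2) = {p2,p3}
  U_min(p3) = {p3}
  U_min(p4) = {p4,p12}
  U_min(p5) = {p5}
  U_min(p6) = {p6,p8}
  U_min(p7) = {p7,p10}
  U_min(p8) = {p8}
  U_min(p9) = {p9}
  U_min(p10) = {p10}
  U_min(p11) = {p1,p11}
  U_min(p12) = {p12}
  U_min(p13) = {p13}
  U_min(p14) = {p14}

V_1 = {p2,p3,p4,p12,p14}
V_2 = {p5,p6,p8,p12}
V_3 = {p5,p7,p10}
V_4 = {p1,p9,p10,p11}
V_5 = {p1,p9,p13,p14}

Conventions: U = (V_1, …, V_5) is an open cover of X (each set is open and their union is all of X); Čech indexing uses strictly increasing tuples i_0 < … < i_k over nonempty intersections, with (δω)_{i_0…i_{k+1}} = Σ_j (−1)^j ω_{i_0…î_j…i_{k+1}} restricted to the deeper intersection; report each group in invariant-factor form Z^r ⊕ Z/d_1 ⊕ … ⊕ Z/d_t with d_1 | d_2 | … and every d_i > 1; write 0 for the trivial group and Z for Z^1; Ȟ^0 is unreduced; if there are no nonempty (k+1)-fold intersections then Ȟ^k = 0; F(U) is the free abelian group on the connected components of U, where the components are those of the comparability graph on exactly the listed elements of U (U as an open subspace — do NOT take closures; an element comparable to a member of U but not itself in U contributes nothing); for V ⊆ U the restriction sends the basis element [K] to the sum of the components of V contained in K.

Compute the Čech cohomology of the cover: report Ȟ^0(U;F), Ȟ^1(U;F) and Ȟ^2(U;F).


Ȟ^0(U;F) ≅ Z^9,  Ȟ^1(U;F) ≅ 0,  Ȟ^2(U;F) ≅ 0

nonempty intersections:
  V12={p12} V15={p14} V23={p5} V34={p10} V45={p1,p9}
components per intersection:
  V1: {p2,p3} {p4,p12} {p14}
  V2: {p5} {p6,p8} {p12}
  V3: {p5} {p7,p10}
  V4: {p1,p11} {p9} {p10}
  V5: {p1} {p9} {p13} {p14}
  V12: {p12}
  V15: {p14}
  V23: {p5}
  V34: {p10}
  V45: {p1} {p9}
C dims 15,6; δ0: rk 6, SNF 1^6
Ȟ^0: (15−6)−0=9 ⇒ Z^9
Ȟ^1: (6−0)−6=0 ⇒ 0
Ȟ^2: (0−0)−0=0 ⇒ 0


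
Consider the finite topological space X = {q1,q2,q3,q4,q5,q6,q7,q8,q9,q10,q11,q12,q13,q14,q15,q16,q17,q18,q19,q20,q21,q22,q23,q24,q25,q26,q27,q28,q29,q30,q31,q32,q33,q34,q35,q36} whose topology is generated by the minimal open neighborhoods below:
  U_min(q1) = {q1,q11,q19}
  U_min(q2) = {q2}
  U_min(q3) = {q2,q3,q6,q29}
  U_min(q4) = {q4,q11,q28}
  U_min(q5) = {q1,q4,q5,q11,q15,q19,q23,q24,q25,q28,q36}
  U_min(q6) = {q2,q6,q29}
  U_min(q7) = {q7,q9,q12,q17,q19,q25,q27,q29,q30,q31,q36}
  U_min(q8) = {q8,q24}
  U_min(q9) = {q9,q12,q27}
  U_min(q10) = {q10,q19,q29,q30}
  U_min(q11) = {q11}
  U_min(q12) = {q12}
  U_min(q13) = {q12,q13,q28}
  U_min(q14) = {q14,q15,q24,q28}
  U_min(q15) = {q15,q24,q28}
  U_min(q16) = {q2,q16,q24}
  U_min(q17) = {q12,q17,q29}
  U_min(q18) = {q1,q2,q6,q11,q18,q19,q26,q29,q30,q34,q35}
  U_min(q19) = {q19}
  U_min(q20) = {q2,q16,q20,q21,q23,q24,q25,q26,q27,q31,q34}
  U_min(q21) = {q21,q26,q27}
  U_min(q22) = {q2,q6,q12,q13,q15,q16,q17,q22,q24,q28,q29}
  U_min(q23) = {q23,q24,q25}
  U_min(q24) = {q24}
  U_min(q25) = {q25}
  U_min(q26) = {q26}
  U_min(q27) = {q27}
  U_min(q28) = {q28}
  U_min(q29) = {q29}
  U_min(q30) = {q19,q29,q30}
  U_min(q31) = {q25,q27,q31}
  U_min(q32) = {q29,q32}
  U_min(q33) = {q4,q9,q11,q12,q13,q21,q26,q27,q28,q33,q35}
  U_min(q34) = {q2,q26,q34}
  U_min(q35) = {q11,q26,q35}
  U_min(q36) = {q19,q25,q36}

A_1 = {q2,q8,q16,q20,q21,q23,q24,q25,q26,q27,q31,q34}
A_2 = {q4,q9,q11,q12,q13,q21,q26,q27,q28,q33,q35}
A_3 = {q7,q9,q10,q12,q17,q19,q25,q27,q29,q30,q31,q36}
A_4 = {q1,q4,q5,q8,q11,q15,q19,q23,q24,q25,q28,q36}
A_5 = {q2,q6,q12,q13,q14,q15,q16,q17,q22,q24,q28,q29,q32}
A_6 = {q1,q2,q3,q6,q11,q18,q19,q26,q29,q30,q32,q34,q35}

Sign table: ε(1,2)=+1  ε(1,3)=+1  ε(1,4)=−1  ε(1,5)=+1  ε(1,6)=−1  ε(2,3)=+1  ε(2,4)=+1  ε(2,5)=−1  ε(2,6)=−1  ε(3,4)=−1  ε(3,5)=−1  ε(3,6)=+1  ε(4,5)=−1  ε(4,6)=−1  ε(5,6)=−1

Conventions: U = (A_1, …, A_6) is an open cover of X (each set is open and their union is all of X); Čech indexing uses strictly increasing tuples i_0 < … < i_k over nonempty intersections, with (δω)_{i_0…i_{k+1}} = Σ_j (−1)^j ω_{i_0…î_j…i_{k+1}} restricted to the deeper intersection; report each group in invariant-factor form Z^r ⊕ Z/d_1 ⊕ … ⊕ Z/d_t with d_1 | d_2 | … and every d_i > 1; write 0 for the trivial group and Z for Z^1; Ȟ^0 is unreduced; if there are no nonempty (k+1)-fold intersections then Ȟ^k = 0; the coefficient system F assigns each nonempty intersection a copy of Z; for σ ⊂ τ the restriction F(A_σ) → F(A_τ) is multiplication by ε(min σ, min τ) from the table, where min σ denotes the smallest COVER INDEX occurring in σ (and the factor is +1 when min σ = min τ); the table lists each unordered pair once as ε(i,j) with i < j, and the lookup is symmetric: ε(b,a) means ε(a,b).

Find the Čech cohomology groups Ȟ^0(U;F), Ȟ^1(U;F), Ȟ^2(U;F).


Ȟ^0 = 0, Ȟ^1 = Z/2, Ȟ^2 = Z

cover nerve:
  A12={q21,q26,q27} A13={q25,q27,q31} A14={q8,q23,q24,q25} A15={q2,q16,q24} A16={q2,q26,q34} A23={q9,q12,q27} A24={q4,q11,q28} A25={q12,q13,q28} A26={q11,q26,q35} A34={q19,q25,q36} A35={q12,q17,q29} A36={q19,q29,q30} A45={q15,q24,q28} A46={q1,q11,q19} A56={q2,q6,q29,q32}
  A123={q27} A126={q26} A134={q25} A145={q24} A156={q2} A235={q12} A245={q28} A246={q11} A346={q19} A356={q29}
C dims 6,15,10; δ0: rk 6, SNF 1^5·2; δ1: rk 9, SNF 1^9
Ȟ^0: (6−6)−0=0 ⇒ 0
Ȟ^1: (15−9)−6=0 plus torsion [2] ⇒ Z/2
Ȟ^2: (10−0)−9=1 ⇒ Z


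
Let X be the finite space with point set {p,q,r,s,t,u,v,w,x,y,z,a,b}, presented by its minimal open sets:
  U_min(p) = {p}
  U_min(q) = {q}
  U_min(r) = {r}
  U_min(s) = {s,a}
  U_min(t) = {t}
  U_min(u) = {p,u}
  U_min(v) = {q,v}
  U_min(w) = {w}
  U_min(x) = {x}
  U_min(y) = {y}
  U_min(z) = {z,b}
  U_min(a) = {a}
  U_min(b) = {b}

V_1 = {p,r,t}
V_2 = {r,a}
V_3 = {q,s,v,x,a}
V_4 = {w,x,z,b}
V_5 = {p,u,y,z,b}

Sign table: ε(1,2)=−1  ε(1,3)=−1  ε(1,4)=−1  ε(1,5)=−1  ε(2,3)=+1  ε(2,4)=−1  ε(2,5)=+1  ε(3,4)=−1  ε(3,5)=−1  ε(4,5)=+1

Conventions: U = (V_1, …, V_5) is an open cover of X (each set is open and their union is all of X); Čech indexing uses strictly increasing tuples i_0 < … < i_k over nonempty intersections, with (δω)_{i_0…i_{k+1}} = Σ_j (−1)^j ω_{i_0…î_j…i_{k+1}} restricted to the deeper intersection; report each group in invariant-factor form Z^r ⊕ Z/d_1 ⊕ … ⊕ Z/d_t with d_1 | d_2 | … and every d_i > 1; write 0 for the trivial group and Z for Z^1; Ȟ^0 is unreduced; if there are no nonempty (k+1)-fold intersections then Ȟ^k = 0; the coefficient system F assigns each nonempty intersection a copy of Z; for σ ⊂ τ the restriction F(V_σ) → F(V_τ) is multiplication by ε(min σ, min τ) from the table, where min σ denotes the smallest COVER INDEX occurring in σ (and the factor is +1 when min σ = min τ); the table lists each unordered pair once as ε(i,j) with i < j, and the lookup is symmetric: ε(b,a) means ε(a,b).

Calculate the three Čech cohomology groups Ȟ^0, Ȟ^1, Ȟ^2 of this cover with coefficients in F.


Ȟ^0 = 0, Ȟ^1 = Z/2 and Ȟ^2 = 0

nonempty overlaps:
  V12={r} V15={p} V23={a} V34={x} V45={z,b}
C dims 5,5; δ0: rk 5, SNF 1^4·2
degree 0: 5−5−0 = 0 → Ȟ^0 ≅ 0
degree 1: 5−0−5 = 0 plus torsion [2] → Ȟ^1 ≅ Z/2
degree 2: 0−0−0 = 0 → Ȟ^2 ≅ 0


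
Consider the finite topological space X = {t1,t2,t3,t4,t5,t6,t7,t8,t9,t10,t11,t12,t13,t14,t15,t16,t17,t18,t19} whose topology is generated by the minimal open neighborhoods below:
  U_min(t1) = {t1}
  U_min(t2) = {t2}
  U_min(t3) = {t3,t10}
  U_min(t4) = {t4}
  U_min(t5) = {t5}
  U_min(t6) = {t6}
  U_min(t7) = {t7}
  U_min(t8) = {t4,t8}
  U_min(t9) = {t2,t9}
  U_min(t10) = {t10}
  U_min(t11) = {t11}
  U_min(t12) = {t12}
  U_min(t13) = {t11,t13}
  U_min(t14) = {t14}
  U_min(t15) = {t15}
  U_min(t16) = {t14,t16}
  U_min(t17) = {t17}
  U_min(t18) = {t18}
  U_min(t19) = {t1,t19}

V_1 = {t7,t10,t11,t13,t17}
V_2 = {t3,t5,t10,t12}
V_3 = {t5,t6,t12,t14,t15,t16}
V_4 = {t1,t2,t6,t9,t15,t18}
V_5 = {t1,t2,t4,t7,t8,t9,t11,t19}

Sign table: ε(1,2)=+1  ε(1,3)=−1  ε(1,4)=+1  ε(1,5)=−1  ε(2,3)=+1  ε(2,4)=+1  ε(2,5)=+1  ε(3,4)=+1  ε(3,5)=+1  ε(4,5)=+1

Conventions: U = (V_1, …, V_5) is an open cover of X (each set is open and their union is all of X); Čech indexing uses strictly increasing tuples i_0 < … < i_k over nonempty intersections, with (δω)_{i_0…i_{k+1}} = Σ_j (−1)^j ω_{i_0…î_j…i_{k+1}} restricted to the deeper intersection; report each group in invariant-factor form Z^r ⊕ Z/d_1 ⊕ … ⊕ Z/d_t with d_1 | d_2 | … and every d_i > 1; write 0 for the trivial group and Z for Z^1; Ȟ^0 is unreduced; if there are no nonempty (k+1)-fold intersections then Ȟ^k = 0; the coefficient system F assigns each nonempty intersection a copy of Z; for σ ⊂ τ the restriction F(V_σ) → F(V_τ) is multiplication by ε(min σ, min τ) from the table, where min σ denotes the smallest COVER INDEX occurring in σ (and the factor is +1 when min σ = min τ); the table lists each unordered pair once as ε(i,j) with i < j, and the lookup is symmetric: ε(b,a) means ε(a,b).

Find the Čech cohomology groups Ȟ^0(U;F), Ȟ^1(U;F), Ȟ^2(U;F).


Ȟ^0 = 0; Ȟ^1 = Z/2; Ȟ^2 = 0

nonempty intersections:
  V12={t10} V15={t7,t11} V23={t5,t12} V34={t6,t15} V45={t1,t2,t9}
C dims 5,5; δ0: rk 5, SNF 1^4·2
Ȟ^0: (5−5)−0=0 ⇒ 0
Ȟ^1: (5−0)−5=0 plus torsion [2] ⇒ Z/2
Ȟ^2: (0−0)−0=0 ⇒ 0


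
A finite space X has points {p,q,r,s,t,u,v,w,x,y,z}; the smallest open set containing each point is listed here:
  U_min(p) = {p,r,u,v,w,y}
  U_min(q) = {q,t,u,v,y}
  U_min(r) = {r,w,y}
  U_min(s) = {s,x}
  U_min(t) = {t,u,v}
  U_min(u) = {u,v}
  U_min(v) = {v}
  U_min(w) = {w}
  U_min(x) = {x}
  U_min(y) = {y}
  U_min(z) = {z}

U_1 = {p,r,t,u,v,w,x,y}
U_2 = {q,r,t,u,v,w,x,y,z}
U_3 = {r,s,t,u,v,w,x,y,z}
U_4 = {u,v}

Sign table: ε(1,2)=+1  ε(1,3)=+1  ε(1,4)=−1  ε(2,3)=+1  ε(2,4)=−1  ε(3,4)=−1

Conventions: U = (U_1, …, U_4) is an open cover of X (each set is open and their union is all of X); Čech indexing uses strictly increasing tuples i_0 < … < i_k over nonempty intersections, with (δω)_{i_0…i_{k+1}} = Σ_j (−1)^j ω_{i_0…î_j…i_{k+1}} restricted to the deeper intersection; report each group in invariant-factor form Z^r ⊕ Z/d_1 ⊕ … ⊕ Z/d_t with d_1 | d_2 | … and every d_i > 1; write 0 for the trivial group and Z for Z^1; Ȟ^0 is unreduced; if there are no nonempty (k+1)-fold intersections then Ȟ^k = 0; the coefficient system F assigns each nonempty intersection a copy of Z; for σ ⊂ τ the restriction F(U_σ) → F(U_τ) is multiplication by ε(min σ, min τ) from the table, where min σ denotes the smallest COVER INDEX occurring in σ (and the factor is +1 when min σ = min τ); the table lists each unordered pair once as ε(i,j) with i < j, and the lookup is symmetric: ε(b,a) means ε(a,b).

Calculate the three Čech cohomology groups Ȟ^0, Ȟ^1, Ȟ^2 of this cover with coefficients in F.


nerve of the cover:
  U12={r,t,u,v,w,x,y} U13={r,t,u,v,w,x,y} U14={u,v} U23={r,t,u,v,w,x,y,z} U24={u,v} U34={u,v}
  U123={r,t,u,v,w,x,y} U124={u,v} U134={u,v} U234={u,v}
  U1234={u,v}
C dims 4,6,4,1; δ0: rk 3, SNF 1^3; δ1: rk 3, SNF 1^3; δ2: rk 1, SNF 1^1
Ȟ^0 = (4 − 3) − 0 = 1, so Ȟ^0 ≅ Z
Ȟ^1 = (6 − 3) − 3 = 0, so Ȟ^1 ≅ 0
Ȟ^2 = (4 − 1) − 3 = 0, so Ȟ^2 ≅ 0

Ȟ^0 ≅ Z,  Ȟ^1 ≅ 0,  Ȟ^2 ≅ 0


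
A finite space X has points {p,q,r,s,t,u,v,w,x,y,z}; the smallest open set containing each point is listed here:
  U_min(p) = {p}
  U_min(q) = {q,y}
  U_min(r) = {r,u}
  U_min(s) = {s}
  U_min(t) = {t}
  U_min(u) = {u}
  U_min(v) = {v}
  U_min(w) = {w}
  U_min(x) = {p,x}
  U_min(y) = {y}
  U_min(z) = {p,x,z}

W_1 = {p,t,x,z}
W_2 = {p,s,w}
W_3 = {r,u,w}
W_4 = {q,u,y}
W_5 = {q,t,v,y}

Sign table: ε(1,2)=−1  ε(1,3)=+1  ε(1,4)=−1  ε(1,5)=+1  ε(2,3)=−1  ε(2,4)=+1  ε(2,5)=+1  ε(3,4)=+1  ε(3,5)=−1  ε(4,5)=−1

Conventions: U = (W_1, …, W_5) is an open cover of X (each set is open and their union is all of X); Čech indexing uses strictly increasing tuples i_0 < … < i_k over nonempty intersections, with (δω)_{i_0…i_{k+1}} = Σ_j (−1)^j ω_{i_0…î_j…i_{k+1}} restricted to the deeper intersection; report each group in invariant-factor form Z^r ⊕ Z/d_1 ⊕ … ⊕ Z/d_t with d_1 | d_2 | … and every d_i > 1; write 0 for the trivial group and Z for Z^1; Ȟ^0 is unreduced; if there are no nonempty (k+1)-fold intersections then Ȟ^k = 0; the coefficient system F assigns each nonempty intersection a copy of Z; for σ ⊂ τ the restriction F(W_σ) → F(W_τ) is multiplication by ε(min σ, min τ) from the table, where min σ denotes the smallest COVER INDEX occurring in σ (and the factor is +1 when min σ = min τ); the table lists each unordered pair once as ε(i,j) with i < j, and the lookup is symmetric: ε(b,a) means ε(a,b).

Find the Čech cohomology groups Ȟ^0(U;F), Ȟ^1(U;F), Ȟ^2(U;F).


Ȟ^0 = 0, Ȟ^1 = Z/2 and Ȟ^2 = 0

nerve simplices:
  W12={p} W15={t} W23={w} W34={u} W45={q,y}
C dims 5,5; δ0: rk 5, SNF 1^4·2
degree 0: 5−5−0 = 0 → Ȟ^0 ≅ 0
degree 1: 5−0−5 = 0 plus torsion [2] → Ȟ^1 ≅ Z/2
degree 2: 0−0−0 = 0 → Ȟ^2 ≅ 0


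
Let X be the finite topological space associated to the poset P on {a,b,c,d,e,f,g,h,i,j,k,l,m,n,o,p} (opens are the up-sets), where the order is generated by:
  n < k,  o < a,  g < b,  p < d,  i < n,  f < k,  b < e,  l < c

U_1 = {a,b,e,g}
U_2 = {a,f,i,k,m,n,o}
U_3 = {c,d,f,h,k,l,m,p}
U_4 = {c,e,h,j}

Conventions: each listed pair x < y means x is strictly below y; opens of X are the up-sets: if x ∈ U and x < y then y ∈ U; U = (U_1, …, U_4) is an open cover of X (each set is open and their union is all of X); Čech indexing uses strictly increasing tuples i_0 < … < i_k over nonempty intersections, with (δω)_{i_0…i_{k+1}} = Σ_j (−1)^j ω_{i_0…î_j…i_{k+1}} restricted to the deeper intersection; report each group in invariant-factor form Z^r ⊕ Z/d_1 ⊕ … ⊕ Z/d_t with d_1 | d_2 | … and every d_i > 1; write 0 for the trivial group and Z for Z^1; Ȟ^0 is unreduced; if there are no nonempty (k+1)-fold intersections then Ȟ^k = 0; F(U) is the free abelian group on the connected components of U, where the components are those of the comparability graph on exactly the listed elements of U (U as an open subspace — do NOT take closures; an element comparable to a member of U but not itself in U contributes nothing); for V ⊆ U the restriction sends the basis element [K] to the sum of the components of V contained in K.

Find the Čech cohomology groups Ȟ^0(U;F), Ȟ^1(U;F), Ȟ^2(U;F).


nerve simplices:
  U12={a} U14={e} U23={f,k,m} U34={c,h}
components per intersection:
  U1: {a} {b,e,g}
  U2: {a,o} {f,i,k,n} {m}
  U3: {c,l} {d,p} {f,k} {h} {m}
  U4: {c} {e} {h} {j}
  U12: {a}
  U14: {e}
  U23: {f,k} {m}
  U34: {c} {h}
C dims 14,6; δ0: rk 6, SNF 1^6
degree 0: 14−6−0 = 8 → Ȟ^0 ≅ Z^8
degree 1: 6−0−6 = 0 → Ȟ^1 ≅ 0
degree 2: 0−0−0 = 0 → Ȟ^2 ≅ 0

Ȟ^0 = Z^8, Ȟ^1 = 0, Ȟ^2 = 0


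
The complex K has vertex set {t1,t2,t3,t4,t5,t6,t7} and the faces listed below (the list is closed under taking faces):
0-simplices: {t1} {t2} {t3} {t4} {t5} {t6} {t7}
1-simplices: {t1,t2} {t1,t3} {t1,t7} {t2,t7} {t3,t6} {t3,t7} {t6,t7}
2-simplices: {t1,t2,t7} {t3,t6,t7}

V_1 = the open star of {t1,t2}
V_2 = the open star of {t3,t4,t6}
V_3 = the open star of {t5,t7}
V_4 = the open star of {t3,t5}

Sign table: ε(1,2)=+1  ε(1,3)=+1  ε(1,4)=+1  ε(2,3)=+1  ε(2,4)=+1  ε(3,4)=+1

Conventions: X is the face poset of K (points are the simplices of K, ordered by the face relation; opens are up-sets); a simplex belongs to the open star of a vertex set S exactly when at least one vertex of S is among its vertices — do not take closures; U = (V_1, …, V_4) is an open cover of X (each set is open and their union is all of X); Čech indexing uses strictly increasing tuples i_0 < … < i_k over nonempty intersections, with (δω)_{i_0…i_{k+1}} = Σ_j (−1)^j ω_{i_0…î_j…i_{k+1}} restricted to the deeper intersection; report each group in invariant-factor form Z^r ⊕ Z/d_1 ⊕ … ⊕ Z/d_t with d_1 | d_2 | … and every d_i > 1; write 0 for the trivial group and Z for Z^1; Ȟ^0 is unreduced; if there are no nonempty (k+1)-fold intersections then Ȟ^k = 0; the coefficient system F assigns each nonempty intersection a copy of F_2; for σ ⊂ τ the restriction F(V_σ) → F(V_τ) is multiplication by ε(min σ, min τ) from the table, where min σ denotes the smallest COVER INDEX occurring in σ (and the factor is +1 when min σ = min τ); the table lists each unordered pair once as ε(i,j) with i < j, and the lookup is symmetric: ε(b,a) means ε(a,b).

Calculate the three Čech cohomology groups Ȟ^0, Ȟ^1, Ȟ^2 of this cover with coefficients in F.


cover nerve:
  V1={{t1},{t2},{t1,t2},{t1,t3},{t1,t7},{t2,t7},{t1,t2,t7}} V2={{t3},{t4},{t6},{t1,t3},{t3,t6},{t3,t7},{t6,t7},{t3,t6,t7}} V3={{t5},{t7},{t1,t7},{t2,t7},{t3,t7},{t6,t7},{t1,t2,t7},{t3,t6,t7}} V4={{t3},{t5},{t1,t3},{t3,t6},{t3,t7},{t3,t6,t7}}
  V12={{t1,t3}} V13={{t1,t7},{t2,t7},{t1,t2,t7}} V14={{t1,t3}} V23={{t3,t7},{t6,t7},{t3,t6,t7}} V24={{t3},{t1,t3},{t3,t6},{t3,t7},{t3,t6,t7}} V34={{t5},{t3,t7},{t3,t6,t7}}
  V124={{t1,t3}} V234={{t3,t7},{t3,t6,t7}}
C dims 4,6,2; δ0: rk_F2 3; δ1: rk_F2 2
Ȟ^0: (4−3)−0=1 ⇒ Z/2
Ȟ^1: (6−2)−3=1 ⇒ Z/2
Ȟ^2: (2−0)−2=0 ⇒ 0

Ȟ^0 = Z/2, Ȟ^1 = Z/2, Ȟ^2 = 0
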